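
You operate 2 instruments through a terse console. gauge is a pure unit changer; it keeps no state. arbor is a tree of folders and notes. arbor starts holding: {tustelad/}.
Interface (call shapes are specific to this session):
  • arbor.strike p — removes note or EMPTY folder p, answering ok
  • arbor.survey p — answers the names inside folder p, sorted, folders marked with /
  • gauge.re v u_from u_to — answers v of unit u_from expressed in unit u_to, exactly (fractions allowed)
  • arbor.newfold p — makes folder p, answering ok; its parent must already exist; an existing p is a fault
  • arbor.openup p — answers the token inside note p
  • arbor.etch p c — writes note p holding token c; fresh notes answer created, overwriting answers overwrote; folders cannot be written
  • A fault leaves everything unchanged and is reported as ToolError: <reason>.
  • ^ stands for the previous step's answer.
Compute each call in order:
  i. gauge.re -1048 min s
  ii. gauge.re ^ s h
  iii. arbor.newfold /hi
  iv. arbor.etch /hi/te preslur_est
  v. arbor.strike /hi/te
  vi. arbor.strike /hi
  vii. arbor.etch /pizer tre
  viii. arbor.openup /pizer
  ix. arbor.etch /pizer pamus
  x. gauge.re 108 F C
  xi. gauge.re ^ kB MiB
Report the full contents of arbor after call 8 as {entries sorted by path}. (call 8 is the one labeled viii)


[in] gauge.re v: -1048 u_from: min u_to: s
:: -62880
[in] gauge.re v: ^ u_from: s u_to: h
:: -262/15
[in] arbor.newfold p: /hi
:: ok
[in] arbor.etch p: /hi/te c: preslur_est
:: created
[in] arbor.strike p: /hi/te
:: ok
[in] arbor.strike p: /hi
:: ok
[in] arbor.etch p: /pizer c: tre
:: created
[in] arbor.openup p: /pizer
:: tre
[in] arbor.etch p: /pizer c: pamus
:: overwrote
[in] gauge.re v: 108 u_from: F u_to: C
:: 380/9
[in] gauge.re v: ^ u_from: kB u_to: MiB
:: 11875/294912

Answer: {pizer=tre, tustelad/}


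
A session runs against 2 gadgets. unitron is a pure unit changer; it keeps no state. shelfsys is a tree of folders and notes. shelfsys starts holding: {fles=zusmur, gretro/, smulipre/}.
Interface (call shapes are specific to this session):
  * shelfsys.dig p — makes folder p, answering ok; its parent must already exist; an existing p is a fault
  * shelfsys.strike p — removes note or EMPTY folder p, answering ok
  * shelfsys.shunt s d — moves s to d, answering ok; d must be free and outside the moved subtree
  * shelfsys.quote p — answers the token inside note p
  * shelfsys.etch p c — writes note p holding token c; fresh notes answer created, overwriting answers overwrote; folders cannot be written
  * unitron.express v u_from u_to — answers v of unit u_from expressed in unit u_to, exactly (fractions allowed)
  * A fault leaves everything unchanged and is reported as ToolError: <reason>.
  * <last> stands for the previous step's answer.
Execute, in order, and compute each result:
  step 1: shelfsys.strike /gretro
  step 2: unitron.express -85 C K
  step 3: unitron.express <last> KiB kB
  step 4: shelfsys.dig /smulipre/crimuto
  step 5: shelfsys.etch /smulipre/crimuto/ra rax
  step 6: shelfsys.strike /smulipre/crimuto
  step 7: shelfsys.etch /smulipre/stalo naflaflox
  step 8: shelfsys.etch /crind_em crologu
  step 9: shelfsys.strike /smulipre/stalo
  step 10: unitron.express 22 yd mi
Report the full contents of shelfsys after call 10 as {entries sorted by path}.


Answer: {crind_em=crologu, fles=zusmur, smulipre/, smulipre/crimuto/, smulipre/crimuto/ra=rax}

Derivation:
==> shelfsys.strike(/gretro)
<== ok
==> unitron.express(-85, C, K)
<== 3763/20
==> unitron.express(<last>, KiB, kB)
<== 120416/625
==> shelfsys.dig(/smulipre/crimuto)
<== ok
==> shelfsys.etch(/smulipre/crimuto/ra, rax)
<== created
==> shelfsys.strike(/smulipre/crimuto)
<== ToolError: not empty
==> shelfsys.etch(/smulipre/stalo, naflaflox)
<== created
==> shelfsys.etch(/crind_em, crologu)
<== created
==> shelfsys.strike(/smulipre/stalo)
<== ok
==> unitron.express(22, yd, mi)
<== 1/80


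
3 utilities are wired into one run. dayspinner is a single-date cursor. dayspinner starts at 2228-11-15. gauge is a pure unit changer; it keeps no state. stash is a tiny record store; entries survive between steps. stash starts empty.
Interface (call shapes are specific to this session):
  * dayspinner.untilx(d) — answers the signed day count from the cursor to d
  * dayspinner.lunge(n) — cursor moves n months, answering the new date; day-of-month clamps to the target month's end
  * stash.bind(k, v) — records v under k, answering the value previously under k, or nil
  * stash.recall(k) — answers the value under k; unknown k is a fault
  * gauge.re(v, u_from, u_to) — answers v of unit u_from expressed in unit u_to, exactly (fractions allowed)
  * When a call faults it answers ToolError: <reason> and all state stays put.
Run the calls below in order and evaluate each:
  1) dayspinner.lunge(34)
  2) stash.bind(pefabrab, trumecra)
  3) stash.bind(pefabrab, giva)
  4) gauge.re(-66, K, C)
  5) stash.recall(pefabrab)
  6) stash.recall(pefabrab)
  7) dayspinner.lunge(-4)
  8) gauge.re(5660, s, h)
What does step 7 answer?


Do: lunge[34]
See: 2231-09-15
Do: bind[pefabrab; trumecra]
See: nil
Do: bind[pefabrab; giva]
See: trumecra
Do: re[-66; K; C]
See: -6783/20
Do: recall[pefabrab]
See: giva
Do: recall[pefabrab]
See: giva
Do: lunge[-4]
See: 2231-05-15
Do: re[5660; s; h]
See: 283/180

Answer: 2231-05-15


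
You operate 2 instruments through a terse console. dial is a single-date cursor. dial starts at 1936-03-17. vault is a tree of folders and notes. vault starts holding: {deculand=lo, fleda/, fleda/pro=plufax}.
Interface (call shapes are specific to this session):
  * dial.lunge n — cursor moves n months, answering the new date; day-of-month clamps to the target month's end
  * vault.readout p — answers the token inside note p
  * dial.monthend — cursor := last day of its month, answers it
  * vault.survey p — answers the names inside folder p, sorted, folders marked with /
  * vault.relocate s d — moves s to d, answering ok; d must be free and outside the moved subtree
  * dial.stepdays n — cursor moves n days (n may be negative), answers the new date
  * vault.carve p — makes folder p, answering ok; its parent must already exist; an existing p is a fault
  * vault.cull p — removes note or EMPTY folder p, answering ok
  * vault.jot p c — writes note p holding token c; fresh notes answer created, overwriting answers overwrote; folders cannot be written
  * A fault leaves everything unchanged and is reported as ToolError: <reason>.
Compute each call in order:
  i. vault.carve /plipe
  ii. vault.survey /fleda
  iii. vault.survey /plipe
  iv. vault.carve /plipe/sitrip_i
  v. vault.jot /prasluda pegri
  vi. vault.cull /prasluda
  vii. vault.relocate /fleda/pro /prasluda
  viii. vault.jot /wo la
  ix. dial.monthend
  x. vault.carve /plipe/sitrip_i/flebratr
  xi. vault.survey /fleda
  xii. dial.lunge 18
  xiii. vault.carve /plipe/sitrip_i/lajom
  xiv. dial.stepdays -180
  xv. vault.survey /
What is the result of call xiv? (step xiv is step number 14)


>> vault.carve(p: /plipe)
<< ok
>> vault.survey(p: /fleda)
<< [pro]
>> vault.survey(p: /plipe)
<< []
>> vault.carve(p: /plipe/sitrip_i)
<< ok
>> vault.jot(p: /prasluda, c: pegri)
<< created
>> vault.cull(p: /prasluda)
<< ok
>> vault.relocate(s: /fleda/pro, d: /prasluda)
<< ok
>> vault.jot(p: /wo, c: la)
<< created
>> dial.monthend()
<< 1936-03-31
>> vault.carve(p: /plipe/sitrip_i/flebratr)
<< ok
>> vault.survey(p: /fleda)
<< []
>> dial.lunge(n: 18)
<< 1937-09-30
>> vault.carve(p: /plipe/sitrip_i/lajom)
<< ok
>> dial.stepdays(n: -180)
<< 1937-04-03
>> vault.survey(p: /)
<< [deculand, fleda/, plipe/, prasluda, wo]

Answer: 1937-04-03


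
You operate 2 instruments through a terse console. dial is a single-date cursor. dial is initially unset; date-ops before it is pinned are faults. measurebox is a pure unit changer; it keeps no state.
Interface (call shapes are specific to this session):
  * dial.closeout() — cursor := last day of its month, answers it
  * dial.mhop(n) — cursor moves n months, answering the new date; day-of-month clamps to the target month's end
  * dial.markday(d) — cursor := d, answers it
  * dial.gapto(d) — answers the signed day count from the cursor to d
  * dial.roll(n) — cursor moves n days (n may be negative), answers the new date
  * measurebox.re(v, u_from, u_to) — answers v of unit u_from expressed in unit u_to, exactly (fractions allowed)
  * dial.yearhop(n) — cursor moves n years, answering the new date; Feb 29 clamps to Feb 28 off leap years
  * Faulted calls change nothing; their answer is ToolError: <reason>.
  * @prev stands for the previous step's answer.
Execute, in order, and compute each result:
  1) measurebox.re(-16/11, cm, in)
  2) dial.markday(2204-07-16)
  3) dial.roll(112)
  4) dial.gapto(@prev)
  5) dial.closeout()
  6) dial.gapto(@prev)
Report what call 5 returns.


Answer: 2204-11-30

Derivation:
% re v=-16/11 u_from=cm u_to=in
:: -800/1397
% markday d=2204-07-16
:: 2204-07-16
% roll n=112
:: 2204-11-05
% gapto d=@prev
:: 0
% closeout
:: 2204-11-30
% gapto d=@prev
:: 0


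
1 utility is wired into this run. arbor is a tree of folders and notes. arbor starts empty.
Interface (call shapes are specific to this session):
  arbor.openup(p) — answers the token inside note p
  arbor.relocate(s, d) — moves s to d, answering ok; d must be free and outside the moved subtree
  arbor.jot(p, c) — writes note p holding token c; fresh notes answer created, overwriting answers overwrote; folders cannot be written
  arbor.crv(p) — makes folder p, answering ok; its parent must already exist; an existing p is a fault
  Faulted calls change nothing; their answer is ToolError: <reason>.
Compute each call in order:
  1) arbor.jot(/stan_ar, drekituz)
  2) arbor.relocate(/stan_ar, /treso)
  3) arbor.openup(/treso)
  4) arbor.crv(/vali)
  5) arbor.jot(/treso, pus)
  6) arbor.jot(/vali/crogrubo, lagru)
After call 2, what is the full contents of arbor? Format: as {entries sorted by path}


! jot(p: /stan_ar, c: drekituz) ~> created
! relocate(s: /stan_ar, d: /treso) ~> ok
! openup(p: /treso) ~> drekituz
! crv(p: /vali) ~> ok
! jot(p: /treso, c: pus) ~> overwrote
! jot(p: /vali/crogrubo, c: lagru) ~> created

Answer: {treso=drekituz}


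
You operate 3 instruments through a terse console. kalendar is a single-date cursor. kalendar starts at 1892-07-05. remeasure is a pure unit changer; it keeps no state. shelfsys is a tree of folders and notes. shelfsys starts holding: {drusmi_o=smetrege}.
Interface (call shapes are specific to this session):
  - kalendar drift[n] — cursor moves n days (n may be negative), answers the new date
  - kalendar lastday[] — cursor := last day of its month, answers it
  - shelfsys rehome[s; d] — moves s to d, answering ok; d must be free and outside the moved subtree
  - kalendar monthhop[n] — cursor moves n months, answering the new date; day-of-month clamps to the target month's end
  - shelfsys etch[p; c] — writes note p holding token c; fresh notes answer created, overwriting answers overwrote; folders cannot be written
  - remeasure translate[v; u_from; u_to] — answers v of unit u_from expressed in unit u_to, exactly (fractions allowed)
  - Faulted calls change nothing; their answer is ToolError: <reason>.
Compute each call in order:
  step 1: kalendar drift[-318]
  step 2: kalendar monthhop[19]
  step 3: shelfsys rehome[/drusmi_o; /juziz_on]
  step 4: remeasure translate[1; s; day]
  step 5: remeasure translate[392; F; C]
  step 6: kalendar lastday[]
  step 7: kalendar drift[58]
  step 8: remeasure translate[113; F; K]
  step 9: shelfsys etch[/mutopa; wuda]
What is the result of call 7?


→ kalendar drift(n='-318')
← 1891-08-22
→ kalendar monthhop(n='19')
← 1893-03-22
→ shelfsys rehome(s='/drusmi_o', d='/juziz_on')
← ok
→ remeasure translate(v='1', u_from='s', u_to='day')
← 1/86400
→ remeasure translate(v='392', u_from='F', u_to='C')
← 200
→ kalendar lastday()
← 1893-03-31
→ kalendar drift(n='58')
← 1893-05-28
→ remeasure translate(v='113', u_from='F', u_to='K')
← 6363/20
→ shelfsys etch(p='/mutopa', c='wuda')
← created

Answer: 1893-05-28


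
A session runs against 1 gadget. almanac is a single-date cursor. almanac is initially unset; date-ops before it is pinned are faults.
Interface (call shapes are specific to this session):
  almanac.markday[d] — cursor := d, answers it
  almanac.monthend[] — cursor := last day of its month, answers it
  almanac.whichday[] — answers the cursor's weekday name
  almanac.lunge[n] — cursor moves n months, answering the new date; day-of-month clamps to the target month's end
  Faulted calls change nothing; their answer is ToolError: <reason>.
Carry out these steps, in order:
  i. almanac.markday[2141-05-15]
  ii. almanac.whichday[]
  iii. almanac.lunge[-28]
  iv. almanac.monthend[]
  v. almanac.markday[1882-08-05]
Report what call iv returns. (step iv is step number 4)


Answer: 2139-01-31

Derivation:
>> almanac.markday(d→2141-05-15)
<< 2141-05-15
>> almanac.whichday()
<< Monday
>> almanac.lunge(n→-28)
<< 2139-01-15
>> almanac.monthend()
<< 2139-01-31
>> almanac.markday(d→1882-08-05)
<< 1882-08-05


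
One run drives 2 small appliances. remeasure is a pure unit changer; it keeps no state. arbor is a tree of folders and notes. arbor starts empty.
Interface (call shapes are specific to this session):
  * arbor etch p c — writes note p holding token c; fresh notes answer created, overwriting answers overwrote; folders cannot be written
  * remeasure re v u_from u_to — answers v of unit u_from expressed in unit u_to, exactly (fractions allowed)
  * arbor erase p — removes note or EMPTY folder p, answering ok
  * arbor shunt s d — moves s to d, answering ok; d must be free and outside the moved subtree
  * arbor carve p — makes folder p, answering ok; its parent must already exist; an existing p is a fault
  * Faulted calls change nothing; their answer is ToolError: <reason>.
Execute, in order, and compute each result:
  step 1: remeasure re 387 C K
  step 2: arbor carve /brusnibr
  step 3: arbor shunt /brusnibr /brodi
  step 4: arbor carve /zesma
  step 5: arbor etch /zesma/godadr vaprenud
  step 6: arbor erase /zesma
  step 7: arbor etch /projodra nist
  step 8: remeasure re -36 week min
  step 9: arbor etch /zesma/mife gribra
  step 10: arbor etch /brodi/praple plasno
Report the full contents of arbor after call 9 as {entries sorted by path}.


==> remeasure re(v: 387, u_from: C, u_to: K)
<== 13203/20
==> arbor carve(p: /brusnibr)
<== ok
==> arbor shunt(s: /brusnibr, d: /brodi)
<== ok
==> arbor carve(p: /zesma)
<== ok
==> arbor etch(p: /zesma/godadr, c: vaprenud)
<== created
==> arbor erase(p: /zesma)
<== ToolError: not empty
==> arbor etch(p: /projodra, c: nist)
<== created
==> remeasure re(v: -36, u_from: week, u_to: min)
<== -362880
==> arbor etch(p: /zesma/mife, c: gribra)
<== created
==> arbor etch(p: /brodi/praple, c: plasno)
<== created

Answer: {brodi/, projodra=nist, zesma/, zesma/godadr=vaprenud, zesma/mife=gribra}


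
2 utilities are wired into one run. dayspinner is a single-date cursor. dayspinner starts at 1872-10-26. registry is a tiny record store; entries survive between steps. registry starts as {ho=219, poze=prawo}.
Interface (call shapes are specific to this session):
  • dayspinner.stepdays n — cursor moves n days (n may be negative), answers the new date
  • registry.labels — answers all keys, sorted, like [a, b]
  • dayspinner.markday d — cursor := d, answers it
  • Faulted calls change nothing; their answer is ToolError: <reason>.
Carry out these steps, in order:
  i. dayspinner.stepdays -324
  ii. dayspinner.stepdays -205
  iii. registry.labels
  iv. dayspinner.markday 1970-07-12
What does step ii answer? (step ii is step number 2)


Answer: 1871-05-16

Derivation:
·→ stepdays(n=-324)
·← 1871-12-07
·→ stepdays(n=-205)
·← 1871-05-16
·→ labels()
·← [ho, poze]
·→ markday(d=1970-07-12)
·← 1970-07-12


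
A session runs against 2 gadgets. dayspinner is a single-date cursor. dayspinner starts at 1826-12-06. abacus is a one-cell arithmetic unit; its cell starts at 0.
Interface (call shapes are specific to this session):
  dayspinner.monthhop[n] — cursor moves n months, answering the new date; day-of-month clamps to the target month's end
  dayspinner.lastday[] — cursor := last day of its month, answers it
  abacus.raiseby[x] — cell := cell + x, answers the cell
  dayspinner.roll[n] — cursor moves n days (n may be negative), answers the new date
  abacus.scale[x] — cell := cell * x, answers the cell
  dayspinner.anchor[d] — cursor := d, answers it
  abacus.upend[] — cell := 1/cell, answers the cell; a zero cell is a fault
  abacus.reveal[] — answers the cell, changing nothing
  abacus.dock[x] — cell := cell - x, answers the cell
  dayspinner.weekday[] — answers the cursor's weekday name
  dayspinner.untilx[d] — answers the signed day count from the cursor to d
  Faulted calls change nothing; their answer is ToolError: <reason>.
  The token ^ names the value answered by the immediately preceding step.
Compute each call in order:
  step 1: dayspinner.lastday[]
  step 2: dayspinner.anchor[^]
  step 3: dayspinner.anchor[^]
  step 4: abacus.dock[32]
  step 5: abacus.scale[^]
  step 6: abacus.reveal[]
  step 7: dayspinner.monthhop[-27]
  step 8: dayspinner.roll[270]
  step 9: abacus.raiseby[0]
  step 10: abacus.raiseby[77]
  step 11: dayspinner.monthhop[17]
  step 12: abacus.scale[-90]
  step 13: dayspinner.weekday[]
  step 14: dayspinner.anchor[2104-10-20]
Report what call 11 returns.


Answer: 1826-11-27

Derivation:
~$ dayspinner.lastday
[out] 1826-12-31
~$ dayspinner.anchor ^
[out] 1826-12-31
~$ dayspinner.anchor ^
[out] 1826-12-31
~$ abacus.dock 32
[out] -32
~$ abacus.scale ^
[out] 1024
~$ abacus.reveal
[out] 1024
~$ dayspinner.monthhop -27
[out] 1824-09-30
~$ dayspinner.roll 270
[out] 1825-06-27
~$ abacus.raiseby 0
[out] 1024
~$ abacus.raiseby 77
[out] 1101
~$ dayspinner.monthhop 17
[out] 1826-11-27
~$ abacus.scale -90
[out] -99090
~$ dayspinner.weekday
[out] Monday
~$ dayspinner.anchor 2104-10-20
[out] 2104-10-20


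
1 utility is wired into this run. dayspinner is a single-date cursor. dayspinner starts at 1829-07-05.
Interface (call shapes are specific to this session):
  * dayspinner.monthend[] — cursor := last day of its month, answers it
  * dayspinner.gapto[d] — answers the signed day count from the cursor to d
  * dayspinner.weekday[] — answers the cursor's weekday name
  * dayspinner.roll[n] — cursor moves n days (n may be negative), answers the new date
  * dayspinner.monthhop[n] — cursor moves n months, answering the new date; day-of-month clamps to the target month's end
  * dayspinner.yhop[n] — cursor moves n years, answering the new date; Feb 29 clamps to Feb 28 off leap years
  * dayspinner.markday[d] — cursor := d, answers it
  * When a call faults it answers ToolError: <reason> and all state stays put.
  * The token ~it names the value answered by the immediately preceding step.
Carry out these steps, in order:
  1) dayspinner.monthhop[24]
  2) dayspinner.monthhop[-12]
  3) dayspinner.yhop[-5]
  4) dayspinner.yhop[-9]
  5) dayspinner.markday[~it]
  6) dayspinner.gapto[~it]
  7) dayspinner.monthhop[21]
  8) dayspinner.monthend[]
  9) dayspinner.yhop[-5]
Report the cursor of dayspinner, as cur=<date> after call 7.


Answer: cur=1818-04-05

Derivation:
>> dayspinner.monthhop(24)
<< 1831-07-05
>> dayspinner.monthhop(-12)
<< 1830-07-05
>> dayspinner.yhop(-5)
<< 1825-07-05
>> dayspinner.yhop(-9)
<< 1816-07-05
>> dayspinner.markday(~it)
<< 1816-07-05
>> dayspinner.gapto(~it)
<< 0
>> dayspinner.monthhop(21)
<< 1818-04-05
>> dayspinner.monthend()
<< 1818-04-30
>> dayspinner.yhop(-5)
<< 1813-04-30


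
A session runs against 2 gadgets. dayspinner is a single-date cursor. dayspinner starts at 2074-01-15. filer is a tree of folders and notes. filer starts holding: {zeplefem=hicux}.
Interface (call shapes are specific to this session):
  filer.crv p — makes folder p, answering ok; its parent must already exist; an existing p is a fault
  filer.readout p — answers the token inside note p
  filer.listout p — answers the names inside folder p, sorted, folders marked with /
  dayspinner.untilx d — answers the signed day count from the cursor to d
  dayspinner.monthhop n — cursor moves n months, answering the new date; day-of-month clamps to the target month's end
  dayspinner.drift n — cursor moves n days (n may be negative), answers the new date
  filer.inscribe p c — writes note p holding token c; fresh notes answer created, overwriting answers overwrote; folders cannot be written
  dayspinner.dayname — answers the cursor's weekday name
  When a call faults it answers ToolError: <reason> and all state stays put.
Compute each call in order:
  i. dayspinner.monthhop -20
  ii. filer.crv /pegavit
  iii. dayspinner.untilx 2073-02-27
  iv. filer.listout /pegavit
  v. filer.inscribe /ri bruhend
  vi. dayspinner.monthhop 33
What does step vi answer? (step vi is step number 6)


==> dayspinner.monthhop(-20)
<== 2072-05-15
==> filer.crv(/pegavit)
<== ok
==> dayspinner.untilx(2073-02-27)
<== 288
==> filer.listout(/pegavit)
<== []
==> filer.inscribe(/ri, bruhend)
<== created
==> dayspinner.monthhop(33)
<== 2075-02-15

Answer: 2075-02-15


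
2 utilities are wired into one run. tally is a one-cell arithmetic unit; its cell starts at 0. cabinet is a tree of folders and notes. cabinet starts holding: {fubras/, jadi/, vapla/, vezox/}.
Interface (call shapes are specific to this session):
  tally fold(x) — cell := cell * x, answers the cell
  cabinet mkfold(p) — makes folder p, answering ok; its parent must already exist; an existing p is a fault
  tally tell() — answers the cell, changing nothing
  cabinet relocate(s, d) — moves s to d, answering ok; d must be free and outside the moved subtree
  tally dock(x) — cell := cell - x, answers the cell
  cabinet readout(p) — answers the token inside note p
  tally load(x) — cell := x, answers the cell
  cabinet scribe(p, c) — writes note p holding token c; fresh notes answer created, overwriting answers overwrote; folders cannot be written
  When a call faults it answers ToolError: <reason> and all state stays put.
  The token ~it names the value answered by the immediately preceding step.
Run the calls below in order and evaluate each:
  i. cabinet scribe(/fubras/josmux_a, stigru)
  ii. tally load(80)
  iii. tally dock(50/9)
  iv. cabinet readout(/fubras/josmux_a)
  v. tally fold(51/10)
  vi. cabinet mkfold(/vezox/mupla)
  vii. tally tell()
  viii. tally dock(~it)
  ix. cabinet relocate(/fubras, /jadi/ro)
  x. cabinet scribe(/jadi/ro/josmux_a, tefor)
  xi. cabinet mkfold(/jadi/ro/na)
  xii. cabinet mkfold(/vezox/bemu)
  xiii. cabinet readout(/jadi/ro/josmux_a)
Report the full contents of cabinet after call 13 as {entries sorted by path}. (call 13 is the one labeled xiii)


Step: cabinet scribe[p='/fubras/josmux_a'; c='stigru']
Result: created
Step: tally load[x='80']
Result: 80
Step: tally dock[x='50/9']
Result: 670/9
Step: cabinet readout[p='/fubras/josmux_a']
Result: stigru
Step: tally fold[x='51/10']
Result: 1139/3
Step: cabinet mkfold[p='/vezox/mupla']
Result: ok
Step: tally tell[]
Result: 1139/3
Step: tally dock[x='~it']
Result: 0
Step: cabinet relocate[s='/fubras'; d='/jadi/ro']
Result: ok
Step: cabinet scribe[p='/jadi/ro/josmux_a'; c='tefor']
Result: overwrote
Step: cabinet mkfold[p='/jadi/ro/na']
Result: ok
Step: cabinet mkfold[p='/vezox/bemu']
Result: ok
Step: cabinet readout[p='/jadi/ro/josmux_a']
Result: tefor

Answer: {jadi/, jadi/ro/, jadi/ro/josmux_a=tefor, jadi/ro/na/, vapla/, vezox/, vezox/bemu/, vezox/mupla/}


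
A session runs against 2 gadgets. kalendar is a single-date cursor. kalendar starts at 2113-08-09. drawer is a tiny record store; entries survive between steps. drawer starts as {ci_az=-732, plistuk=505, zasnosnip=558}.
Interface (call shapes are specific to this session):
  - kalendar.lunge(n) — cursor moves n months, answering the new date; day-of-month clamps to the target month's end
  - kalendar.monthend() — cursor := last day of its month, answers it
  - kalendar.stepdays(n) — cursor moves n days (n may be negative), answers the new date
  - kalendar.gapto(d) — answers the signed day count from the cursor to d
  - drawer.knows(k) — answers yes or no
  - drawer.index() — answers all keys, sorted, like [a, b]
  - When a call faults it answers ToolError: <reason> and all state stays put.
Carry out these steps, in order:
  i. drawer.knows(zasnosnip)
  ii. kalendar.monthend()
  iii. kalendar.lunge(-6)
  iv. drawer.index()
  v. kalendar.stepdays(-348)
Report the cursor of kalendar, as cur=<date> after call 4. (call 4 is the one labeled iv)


I use drawer.knows passing zasnosnip, yielding yes.
I call kalendar.monthend(), — result: 2113-08-31.
I use kalendar.lunge passing -6, giving 2113-02-28.
I run drawer.index, yielding [ci_az, plistuk, zasnosnip].
Invoking kalendar.stepdays passing -348, which returns 2112-03-17.

Answer: cur=2113-02-28


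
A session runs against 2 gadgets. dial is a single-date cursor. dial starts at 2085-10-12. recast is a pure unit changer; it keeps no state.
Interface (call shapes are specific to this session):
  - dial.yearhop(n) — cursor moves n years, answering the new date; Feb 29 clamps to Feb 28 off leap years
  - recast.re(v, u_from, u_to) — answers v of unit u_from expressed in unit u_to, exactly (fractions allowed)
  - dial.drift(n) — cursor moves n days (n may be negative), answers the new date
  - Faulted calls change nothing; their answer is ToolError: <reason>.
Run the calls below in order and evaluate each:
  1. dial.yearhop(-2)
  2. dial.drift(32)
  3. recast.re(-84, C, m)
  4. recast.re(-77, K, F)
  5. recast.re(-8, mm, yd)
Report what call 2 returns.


Answer: 2083-11-13

Derivation:
Act: yearhop[-2]
Obs: 2083-10-12
Act: drift[32]
Obs: 2083-11-13
Act: re[-84; C; m]
Obs: ToolError: incompatible units
Act: re[-77; K; F]
Obs: -59827/100
Act: re[-8; mm; yd]
Obs: -10/1143


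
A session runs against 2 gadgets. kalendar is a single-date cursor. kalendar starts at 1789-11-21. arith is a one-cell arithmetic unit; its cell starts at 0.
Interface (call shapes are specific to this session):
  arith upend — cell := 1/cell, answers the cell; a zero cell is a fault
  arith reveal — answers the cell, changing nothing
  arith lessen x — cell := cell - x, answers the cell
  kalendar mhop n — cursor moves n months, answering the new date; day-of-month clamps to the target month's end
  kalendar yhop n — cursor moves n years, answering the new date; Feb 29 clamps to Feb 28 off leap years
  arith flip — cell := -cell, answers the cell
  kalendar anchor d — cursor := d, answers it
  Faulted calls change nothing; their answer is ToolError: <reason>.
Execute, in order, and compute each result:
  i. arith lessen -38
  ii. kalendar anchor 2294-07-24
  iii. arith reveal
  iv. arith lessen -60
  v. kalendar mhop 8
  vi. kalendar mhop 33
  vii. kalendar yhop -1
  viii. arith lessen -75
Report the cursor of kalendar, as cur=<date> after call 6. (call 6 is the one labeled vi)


> arith lessen x→-38
= 38
> kalendar anchor d→2294-07-24
= 2294-07-24
> arith reveal
= 38
> arith lessen x→-60
= 98
> kalendar mhop n→8
= 2295-03-24
> kalendar mhop n→33
= 2297-12-24
> kalendar yhop n→-1
= 2296-12-24
> arith lessen x→-75
= 173

Answer: cur=2297-12-24


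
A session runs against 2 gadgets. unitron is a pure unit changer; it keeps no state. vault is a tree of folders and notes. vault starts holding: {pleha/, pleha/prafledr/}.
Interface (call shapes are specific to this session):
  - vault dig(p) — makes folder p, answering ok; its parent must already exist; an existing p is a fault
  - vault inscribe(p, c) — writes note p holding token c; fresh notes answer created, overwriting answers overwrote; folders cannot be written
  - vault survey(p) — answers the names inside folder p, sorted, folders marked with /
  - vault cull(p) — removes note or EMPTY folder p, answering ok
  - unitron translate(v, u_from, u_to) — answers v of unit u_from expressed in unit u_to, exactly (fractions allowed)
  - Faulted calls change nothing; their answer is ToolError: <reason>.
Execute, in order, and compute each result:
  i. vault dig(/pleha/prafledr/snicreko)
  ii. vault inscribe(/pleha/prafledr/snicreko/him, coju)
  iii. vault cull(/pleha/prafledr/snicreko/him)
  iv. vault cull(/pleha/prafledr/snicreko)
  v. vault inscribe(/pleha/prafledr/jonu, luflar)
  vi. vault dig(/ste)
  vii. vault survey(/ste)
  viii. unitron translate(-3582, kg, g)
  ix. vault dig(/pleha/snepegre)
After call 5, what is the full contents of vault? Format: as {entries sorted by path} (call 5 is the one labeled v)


Answer: {pleha/, pleha/prafledr/, pleha/prafledr/jonu=luflar}

Derivation:
! 1. vault dig(/pleha/prafledr/snicreko) == ok
! 2. vault inscribe(/pleha/prafledr/snicreko/him, coju) == created
! 3. vault cull(/pleha/prafledr/snicreko/him) == ok
! 4. vault cull(/pleha/prafledr/snicreko) == ok
! 5. vault inscribe(/pleha/prafledr/jonu, luflar) == created
! 6. vault dig(/ste) == ok
! 7. vault survey(/ste) == []
! 8. unitron translate(-3582, kg, g) == -3582000
! 9. vault dig(/pleha/snepegre) == ok


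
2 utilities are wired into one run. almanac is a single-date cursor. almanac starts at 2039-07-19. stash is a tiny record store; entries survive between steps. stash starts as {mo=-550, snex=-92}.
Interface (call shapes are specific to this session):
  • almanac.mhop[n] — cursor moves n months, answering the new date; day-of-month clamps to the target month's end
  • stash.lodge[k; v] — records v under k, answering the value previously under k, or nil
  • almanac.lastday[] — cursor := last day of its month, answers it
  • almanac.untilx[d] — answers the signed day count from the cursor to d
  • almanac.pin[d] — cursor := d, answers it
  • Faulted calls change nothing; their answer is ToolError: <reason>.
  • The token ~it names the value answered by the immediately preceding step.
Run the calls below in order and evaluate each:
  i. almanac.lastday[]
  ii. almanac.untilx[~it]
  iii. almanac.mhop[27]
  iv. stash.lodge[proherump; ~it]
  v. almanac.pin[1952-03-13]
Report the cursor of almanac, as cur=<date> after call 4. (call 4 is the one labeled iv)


-> almanac.lastday()
<- 2039-07-31
-> almanac.untilx(d=~it)
<- 0
-> almanac.mhop(n=27)
<- 2041-10-31
-> stash.lodge(k=proherump, v=~it)
<- nil
-> almanac.pin(d=1952-03-13)
<- 1952-03-13

Answer: cur=2041-10-31


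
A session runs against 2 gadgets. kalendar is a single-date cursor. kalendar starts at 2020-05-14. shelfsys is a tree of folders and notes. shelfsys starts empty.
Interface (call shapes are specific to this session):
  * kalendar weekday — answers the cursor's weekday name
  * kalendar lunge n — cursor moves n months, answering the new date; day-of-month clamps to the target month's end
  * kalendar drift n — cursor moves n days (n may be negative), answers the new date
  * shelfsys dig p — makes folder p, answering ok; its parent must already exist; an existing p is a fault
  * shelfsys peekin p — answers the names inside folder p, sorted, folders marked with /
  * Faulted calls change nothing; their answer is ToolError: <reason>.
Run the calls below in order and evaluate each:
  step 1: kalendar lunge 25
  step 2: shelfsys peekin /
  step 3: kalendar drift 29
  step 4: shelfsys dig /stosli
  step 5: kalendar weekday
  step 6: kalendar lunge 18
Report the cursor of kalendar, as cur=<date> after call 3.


Answer: cur=2022-07-13

Derivation:
$ kalendar lunge 25
  2022-06-14
$ shelfsys peekin /
  []
$ kalendar drift 29
  2022-07-13
$ shelfsys dig /stosli
  ok
$ kalendar weekday
  Wednesday
$ kalendar lunge 18
  2024-01-13


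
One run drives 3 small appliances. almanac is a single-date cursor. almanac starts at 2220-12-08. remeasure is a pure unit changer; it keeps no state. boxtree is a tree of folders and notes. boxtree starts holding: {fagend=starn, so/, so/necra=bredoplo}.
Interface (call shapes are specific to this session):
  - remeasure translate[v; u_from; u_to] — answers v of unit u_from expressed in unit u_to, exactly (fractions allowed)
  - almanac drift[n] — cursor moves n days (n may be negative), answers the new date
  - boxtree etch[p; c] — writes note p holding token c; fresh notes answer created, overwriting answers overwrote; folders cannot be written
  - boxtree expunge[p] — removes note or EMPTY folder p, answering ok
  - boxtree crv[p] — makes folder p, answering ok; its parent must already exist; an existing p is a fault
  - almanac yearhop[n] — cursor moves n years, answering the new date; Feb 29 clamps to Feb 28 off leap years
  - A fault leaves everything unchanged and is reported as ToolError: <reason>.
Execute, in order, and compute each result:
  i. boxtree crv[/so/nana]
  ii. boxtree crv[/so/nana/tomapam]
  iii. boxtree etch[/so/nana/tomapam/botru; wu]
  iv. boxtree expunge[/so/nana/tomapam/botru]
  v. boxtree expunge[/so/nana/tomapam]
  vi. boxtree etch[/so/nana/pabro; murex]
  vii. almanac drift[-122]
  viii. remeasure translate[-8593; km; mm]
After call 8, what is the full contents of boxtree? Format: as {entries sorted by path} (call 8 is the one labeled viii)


Answer: {fagend=starn, so/, so/nana/, so/nana/pabro=murex, so/necra=bredoplo}

Derivation:
% boxtree crv p='/so/nana'
:: ok
% boxtree crv p='/so/nana/tomapam'
:: ok
% boxtree etch p='/so/nana/tomapam/botru' c='wu'
:: created
% boxtree expunge p='/so/nana/tomapam/botru'
:: ok
% boxtree expunge p='/so/nana/tomapam'
:: ok
% boxtree etch p='/so/nana/pabro' c='murex'
:: created
% almanac drift n='-122'
:: 2220-08-08
% remeasure translate v='-8593' u_from='km' u_to='mm'
:: -8593000000


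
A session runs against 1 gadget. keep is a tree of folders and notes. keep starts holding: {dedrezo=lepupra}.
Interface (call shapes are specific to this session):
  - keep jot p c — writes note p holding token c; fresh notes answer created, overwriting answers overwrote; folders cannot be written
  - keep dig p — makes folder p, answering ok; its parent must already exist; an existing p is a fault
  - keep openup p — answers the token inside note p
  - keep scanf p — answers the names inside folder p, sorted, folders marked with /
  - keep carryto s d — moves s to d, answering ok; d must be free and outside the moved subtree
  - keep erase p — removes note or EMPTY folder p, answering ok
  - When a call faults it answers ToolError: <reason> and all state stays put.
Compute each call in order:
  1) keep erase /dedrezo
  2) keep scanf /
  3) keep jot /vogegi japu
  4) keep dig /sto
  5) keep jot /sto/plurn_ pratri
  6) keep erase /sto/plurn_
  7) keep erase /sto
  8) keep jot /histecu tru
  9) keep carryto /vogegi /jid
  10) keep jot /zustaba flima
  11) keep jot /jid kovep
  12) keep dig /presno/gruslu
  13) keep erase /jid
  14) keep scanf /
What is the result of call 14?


Answer: [histecu, zustaba]

Derivation:
~$ keep erase p='/dedrezo'
[out] ok
~$ keep scanf p='/'
[out] []
~$ keep jot p='/vogegi' c='japu'
[out] created
~$ keep dig p='/sto'
[out] ok
~$ keep jot p='/sto/plurn_' c='pratri'
[out] created
~$ keep erase p='/sto/plurn_'
[out] ok
~$ keep erase p='/sto'
[out] ok
~$ keep jot p='/histecu' c='tru'
[out] created
~$ keep carryto s='/vogegi' d='/jid'
[out] ok
~$ keep jot p='/zustaba' c='flima'
[out] created
~$ keep jot p='/jid' c='kovep'
[out] overwrote
~$ keep dig p='/presno/gruslu'
[out] ToolError: no parent
~$ keep erase p='/jid'
[out] ok
~$ keep scanf p='/'
[out] [histecu, zustaba]


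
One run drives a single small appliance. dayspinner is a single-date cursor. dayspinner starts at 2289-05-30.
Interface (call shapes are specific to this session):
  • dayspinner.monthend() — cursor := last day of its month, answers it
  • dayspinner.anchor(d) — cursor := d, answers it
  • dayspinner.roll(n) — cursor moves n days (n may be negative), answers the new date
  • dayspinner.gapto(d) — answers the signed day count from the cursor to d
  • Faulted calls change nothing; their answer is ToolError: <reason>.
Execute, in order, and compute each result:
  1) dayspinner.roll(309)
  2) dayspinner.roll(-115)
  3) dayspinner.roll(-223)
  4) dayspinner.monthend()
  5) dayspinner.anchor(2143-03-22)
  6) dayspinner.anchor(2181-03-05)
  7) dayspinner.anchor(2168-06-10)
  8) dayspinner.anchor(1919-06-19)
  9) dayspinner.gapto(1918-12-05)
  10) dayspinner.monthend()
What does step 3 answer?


-- 1. dayspinner.roll(n=309) => 2290-04-04
-- 2. dayspinner.roll(n=-115) => 2289-12-10
-- 3. dayspinner.roll(n=-223) => 2289-05-01
-- 4. dayspinner.monthend() => 2289-05-31
-- 5. dayspinner.anchor(d=2143-03-22) => 2143-03-22
-- 6. dayspinner.anchor(d=2181-03-05) => 2181-03-05
-- 7. dayspinner.anchor(d=2168-06-10) => 2168-06-10
-- 8. dayspinner.anchor(d=1919-06-19) => 1919-06-19
-- 9. dayspinner.gapto(d=1918-12-05) => -196
-- 10. dayspinner.monthend() => 1919-06-30

Answer: 2289-05-01


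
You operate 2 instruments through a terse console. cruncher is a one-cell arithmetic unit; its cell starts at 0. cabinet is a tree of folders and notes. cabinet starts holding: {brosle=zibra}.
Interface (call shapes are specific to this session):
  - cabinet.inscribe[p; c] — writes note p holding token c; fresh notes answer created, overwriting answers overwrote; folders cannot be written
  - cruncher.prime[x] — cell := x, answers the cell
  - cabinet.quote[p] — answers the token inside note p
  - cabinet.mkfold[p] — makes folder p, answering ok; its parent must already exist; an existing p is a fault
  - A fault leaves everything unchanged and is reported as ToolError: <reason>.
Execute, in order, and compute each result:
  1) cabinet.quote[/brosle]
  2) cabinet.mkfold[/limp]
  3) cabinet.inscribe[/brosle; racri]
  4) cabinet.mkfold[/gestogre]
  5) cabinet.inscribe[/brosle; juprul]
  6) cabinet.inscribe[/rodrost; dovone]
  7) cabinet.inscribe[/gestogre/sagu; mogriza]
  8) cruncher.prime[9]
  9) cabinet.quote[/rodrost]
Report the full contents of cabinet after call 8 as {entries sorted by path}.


Answer: {brosle=juprul, gestogre/, gestogre/sagu=mogriza, limp/, rodrost=dovone}

Derivation:
;; 1. cabinet.quote(p=/brosle) : zibra
;; 2. cabinet.mkfold(p=/limp) : ok
;; 3. cabinet.inscribe(p=/brosle, c=racri) : overwrote
;; 4. cabinet.mkfold(p=/gestogre) : ok
;; 5. cabinet.inscribe(p=/brosle, c=juprul) : overwrote
;; 6. cabinet.inscribe(p=/rodrost, c=dovone) : created
;; 7. cabinet.inscribe(p=/gestogre/sagu, c=mogriza) : created
;; 8. cruncher.prime(x=9) : 9
;; 9. cabinet.quote(p=/rodrost) : dovone


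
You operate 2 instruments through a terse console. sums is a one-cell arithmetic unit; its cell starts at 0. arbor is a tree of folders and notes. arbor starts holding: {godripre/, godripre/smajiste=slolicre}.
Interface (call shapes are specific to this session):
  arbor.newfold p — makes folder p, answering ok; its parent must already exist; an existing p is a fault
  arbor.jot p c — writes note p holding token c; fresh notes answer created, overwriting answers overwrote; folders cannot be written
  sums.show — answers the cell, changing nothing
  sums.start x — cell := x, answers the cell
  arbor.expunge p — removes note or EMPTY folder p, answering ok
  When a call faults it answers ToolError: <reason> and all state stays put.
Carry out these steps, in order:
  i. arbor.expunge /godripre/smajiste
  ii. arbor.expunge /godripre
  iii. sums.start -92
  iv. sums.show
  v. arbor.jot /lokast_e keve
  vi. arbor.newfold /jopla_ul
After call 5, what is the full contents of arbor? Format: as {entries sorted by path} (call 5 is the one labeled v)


Answer: {lokast_e=keve}

Derivation:
Then arbor.expunge with /godripre/smajiste, and see ok.
Then arbor.expunge with /godripre, → ok.
Using sums.start with -92, which returns -92.
Invoking sums.show(), which returns -92.
I invoke arbor.jot with /lokast_e, keve, — result: created.
Using arbor.newfold with /jopla_ul, → ok.


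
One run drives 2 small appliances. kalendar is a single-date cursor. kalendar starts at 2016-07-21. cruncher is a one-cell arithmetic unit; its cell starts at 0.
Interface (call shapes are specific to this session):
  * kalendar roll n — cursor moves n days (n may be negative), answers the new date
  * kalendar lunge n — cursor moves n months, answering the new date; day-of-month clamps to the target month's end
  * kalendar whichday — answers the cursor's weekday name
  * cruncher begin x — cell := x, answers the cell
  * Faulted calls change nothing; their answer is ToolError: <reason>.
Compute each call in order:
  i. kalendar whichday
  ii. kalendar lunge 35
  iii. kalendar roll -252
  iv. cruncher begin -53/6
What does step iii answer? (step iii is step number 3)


==> kalendar whichday()
<== Thursday
==> kalendar lunge(35)
<== 2019-06-21
==> kalendar roll(-252)
<== 2018-10-12
==> cruncher begin(-53/6)
<== -53/6

Answer: 2018-10-12
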